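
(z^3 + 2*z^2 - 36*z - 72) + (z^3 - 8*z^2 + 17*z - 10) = 2*z^3 - 6*z^2 - 19*z - 82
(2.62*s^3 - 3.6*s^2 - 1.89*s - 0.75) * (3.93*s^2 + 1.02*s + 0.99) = 10.2966*s^5 - 11.4756*s^4 - 8.5059*s^3 - 8.4393*s^2 - 2.6361*s - 0.7425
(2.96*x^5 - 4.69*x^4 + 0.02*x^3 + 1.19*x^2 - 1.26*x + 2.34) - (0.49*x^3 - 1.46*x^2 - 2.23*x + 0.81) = 2.96*x^5 - 4.69*x^4 - 0.47*x^3 + 2.65*x^2 + 0.97*x + 1.53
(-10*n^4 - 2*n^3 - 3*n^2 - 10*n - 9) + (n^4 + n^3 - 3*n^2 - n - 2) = -9*n^4 - n^3 - 6*n^2 - 11*n - 11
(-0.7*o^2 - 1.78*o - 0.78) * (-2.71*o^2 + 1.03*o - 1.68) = 1.897*o^4 + 4.1028*o^3 + 1.4564*o^2 + 2.187*o + 1.3104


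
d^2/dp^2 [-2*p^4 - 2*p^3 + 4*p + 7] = 12*p*(-2*p - 1)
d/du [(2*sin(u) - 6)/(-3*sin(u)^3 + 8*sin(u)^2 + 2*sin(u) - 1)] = 2*(6*sin(u)^3 - 35*sin(u)^2 + 48*sin(u) + 5)*cos(u)/(3*sin(u)^3 - 8*sin(u)^2 - 2*sin(u) + 1)^2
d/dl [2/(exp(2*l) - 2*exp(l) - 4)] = 4*(1 - exp(l))*exp(l)/(-exp(2*l) + 2*exp(l) + 4)^2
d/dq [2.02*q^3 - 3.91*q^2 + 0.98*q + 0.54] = 6.06*q^2 - 7.82*q + 0.98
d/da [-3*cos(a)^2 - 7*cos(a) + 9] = (6*cos(a) + 7)*sin(a)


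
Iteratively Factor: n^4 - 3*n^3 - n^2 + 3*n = (n)*(n^3 - 3*n^2 - n + 3) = n*(n - 1)*(n^2 - 2*n - 3) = n*(n - 3)*(n - 1)*(n + 1)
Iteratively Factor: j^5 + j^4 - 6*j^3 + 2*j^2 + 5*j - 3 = (j - 1)*(j^4 + 2*j^3 - 4*j^2 - 2*j + 3) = (j - 1)^2*(j^3 + 3*j^2 - j - 3) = (j - 1)^2*(j + 1)*(j^2 + 2*j - 3) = (j - 1)^3*(j + 1)*(j + 3)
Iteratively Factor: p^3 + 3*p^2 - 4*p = (p)*(p^2 + 3*p - 4) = p*(p - 1)*(p + 4)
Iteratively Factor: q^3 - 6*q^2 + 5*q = (q - 5)*(q^2 - q) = q*(q - 5)*(q - 1)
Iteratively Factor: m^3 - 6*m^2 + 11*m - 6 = (m - 3)*(m^2 - 3*m + 2) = (m - 3)*(m - 2)*(m - 1)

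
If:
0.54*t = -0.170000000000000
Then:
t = -0.31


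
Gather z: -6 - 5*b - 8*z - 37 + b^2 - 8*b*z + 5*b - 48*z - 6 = b^2 + z*(-8*b - 56) - 49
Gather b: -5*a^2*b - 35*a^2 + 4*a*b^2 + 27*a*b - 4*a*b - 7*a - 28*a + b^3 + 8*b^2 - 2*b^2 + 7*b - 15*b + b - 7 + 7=-35*a^2 - 35*a + b^3 + b^2*(4*a + 6) + b*(-5*a^2 + 23*a - 7)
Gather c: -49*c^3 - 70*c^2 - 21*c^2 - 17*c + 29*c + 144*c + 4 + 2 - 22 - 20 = -49*c^3 - 91*c^2 + 156*c - 36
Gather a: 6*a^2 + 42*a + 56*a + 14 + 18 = 6*a^2 + 98*a + 32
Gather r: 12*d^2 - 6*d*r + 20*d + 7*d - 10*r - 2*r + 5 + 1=12*d^2 + 27*d + r*(-6*d - 12) + 6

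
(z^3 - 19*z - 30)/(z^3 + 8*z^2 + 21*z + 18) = (z - 5)/(z + 3)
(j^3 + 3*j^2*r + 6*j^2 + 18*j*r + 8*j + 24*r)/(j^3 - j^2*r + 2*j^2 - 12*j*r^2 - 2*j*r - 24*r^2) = (-j - 4)/(-j + 4*r)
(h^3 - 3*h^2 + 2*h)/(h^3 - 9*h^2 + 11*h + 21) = h*(h^2 - 3*h + 2)/(h^3 - 9*h^2 + 11*h + 21)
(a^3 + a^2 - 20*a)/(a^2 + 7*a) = (a^2 + a - 20)/(a + 7)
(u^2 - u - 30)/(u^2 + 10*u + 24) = (u^2 - u - 30)/(u^2 + 10*u + 24)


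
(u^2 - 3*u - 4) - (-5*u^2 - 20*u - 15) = 6*u^2 + 17*u + 11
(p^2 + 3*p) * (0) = 0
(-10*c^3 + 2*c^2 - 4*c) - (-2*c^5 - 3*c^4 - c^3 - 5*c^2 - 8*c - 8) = 2*c^5 + 3*c^4 - 9*c^3 + 7*c^2 + 4*c + 8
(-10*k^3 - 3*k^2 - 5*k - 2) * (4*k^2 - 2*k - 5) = -40*k^5 + 8*k^4 + 36*k^3 + 17*k^2 + 29*k + 10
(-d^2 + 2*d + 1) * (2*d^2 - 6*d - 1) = -2*d^4 + 10*d^3 - 9*d^2 - 8*d - 1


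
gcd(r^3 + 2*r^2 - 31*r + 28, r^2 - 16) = r - 4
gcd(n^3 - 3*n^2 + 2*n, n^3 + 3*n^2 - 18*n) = n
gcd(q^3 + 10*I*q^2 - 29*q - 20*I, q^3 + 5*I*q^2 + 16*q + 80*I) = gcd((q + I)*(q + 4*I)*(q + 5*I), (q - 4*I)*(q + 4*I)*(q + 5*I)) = q^2 + 9*I*q - 20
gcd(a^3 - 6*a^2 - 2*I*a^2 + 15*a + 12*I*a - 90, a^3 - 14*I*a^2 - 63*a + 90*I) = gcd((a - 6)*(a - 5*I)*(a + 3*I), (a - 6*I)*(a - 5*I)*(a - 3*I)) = a - 5*I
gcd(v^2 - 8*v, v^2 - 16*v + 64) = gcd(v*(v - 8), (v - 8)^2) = v - 8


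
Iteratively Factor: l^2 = (l)*(l)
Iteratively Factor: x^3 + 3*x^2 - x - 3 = (x - 1)*(x^2 + 4*x + 3) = (x - 1)*(x + 3)*(x + 1)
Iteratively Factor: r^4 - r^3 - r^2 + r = (r - 1)*(r^3 - r) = (r - 1)^2*(r^2 + r) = r*(r - 1)^2*(r + 1)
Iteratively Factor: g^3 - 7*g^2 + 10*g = (g - 2)*(g^2 - 5*g) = (g - 5)*(g - 2)*(g)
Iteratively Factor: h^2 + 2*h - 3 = (h + 3)*(h - 1)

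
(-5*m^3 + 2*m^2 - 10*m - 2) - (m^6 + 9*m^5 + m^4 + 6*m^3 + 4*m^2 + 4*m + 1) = -m^6 - 9*m^5 - m^4 - 11*m^3 - 2*m^2 - 14*m - 3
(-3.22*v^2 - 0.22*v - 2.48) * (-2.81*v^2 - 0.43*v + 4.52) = 9.0482*v^4 + 2.0028*v^3 - 7.491*v^2 + 0.0720000000000001*v - 11.2096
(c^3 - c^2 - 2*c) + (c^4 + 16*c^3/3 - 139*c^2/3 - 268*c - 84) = c^4 + 19*c^3/3 - 142*c^2/3 - 270*c - 84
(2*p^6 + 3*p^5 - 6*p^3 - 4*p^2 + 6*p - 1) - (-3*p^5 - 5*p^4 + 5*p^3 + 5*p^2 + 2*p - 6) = 2*p^6 + 6*p^5 + 5*p^4 - 11*p^3 - 9*p^2 + 4*p + 5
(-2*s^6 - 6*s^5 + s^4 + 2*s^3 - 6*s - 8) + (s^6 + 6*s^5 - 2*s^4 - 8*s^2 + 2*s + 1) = -s^6 - s^4 + 2*s^3 - 8*s^2 - 4*s - 7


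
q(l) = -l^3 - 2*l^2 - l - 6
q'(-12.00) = -385.00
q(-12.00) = 1446.00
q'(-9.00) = -208.00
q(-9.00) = 570.00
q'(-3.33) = -20.95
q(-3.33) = 12.08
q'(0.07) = -1.29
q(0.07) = -6.08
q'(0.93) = -7.31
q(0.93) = -9.46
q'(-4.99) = -55.74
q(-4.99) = 73.44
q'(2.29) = -25.89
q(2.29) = -30.79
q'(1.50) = -13.75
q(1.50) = -15.38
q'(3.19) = -44.29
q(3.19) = -62.00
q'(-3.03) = -16.42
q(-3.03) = 6.49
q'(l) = -3*l^2 - 4*l - 1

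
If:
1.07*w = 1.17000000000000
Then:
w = 1.09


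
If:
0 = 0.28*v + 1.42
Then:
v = -5.07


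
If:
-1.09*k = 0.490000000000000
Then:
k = -0.45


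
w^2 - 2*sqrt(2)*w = w*(w - 2*sqrt(2))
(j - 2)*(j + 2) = j^2 - 4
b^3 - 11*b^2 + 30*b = b*(b - 6)*(b - 5)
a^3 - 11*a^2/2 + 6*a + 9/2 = (a - 3)^2*(a + 1/2)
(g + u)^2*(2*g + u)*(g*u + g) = 2*g^4*u + 2*g^4 + 5*g^3*u^2 + 5*g^3*u + 4*g^2*u^3 + 4*g^2*u^2 + g*u^4 + g*u^3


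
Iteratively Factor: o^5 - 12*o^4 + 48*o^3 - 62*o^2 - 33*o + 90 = (o - 3)*(o^4 - 9*o^3 + 21*o^2 + o - 30) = (o - 5)*(o - 3)*(o^3 - 4*o^2 + o + 6) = (o - 5)*(o - 3)*(o - 2)*(o^2 - 2*o - 3) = (o - 5)*(o - 3)^2*(o - 2)*(o + 1)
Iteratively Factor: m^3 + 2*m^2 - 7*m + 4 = (m + 4)*(m^2 - 2*m + 1) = (m - 1)*(m + 4)*(m - 1)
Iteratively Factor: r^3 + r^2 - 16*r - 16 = (r + 4)*(r^2 - 3*r - 4) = (r + 1)*(r + 4)*(r - 4)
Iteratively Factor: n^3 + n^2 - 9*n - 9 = (n - 3)*(n^2 + 4*n + 3) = (n - 3)*(n + 1)*(n + 3)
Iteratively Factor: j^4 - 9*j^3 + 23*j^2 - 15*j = (j)*(j^3 - 9*j^2 + 23*j - 15) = j*(j - 3)*(j^2 - 6*j + 5) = j*(j - 5)*(j - 3)*(j - 1)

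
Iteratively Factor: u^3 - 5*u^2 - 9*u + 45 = (u + 3)*(u^2 - 8*u + 15) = (u - 3)*(u + 3)*(u - 5)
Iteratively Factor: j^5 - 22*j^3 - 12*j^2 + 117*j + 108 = (j + 3)*(j^4 - 3*j^3 - 13*j^2 + 27*j + 36) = (j + 1)*(j + 3)*(j^3 - 4*j^2 - 9*j + 36) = (j + 1)*(j + 3)^2*(j^2 - 7*j + 12) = (j - 3)*(j + 1)*(j + 3)^2*(j - 4)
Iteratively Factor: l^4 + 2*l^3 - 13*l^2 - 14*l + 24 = (l - 1)*(l^3 + 3*l^2 - 10*l - 24) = (l - 1)*(l + 2)*(l^2 + l - 12) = (l - 1)*(l + 2)*(l + 4)*(l - 3)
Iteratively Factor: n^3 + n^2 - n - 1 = (n + 1)*(n^2 - 1) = (n + 1)^2*(n - 1)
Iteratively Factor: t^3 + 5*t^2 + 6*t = (t)*(t^2 + 5*t + 6) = t*(t + 2)*(t + 3)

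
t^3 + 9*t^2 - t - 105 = (t - 3)*(t + 5)*(t + 7)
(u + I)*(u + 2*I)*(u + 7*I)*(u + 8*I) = u^4 + 18*I*u^3 - 103*u^2 - 198*I*u + 112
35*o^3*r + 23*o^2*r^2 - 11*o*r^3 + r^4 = r*(-7*o + r)*(-5*o + r)*(o + r)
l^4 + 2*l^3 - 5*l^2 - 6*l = l*(l - 2)*(l + 1)*(l + 3)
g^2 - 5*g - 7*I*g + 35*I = (g - 5)*(g - 7*I)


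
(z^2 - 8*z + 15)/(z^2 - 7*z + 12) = (z - 5)/(z - 4)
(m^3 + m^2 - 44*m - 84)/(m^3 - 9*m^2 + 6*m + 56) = (m + 6)/(m - 4)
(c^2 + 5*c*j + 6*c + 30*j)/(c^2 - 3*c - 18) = (c^2 + 5*c*j + 6*c + 30*j)/(c^2 - 3*c - 18)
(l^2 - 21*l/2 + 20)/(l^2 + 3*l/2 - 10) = (l - 8)/(l + 4)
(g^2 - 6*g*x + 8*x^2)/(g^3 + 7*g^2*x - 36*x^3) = (g - 4*x)/(g^2 + 9*g*x + 18*x^2)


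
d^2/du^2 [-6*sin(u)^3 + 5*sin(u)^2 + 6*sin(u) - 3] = 54*sin(u)^3 - 20*sin(u)^2 - 42*sin(u) + 10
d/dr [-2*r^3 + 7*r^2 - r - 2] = -6*r^2 + 14*r - 1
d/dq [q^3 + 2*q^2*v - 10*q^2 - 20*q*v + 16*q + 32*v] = 3*q^2 + 4*q*v - 20*q - 20*v + 16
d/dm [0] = 0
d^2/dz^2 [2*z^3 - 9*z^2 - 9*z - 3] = 12*z - 18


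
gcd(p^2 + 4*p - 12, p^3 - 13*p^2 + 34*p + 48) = 1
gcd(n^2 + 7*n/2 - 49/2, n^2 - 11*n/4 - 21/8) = n - 7/2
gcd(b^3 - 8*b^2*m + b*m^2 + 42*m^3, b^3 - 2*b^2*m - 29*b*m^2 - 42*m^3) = b^2 - 5*b*m - 14*m^2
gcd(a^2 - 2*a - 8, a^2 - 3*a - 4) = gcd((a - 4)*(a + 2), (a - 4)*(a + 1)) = a - 4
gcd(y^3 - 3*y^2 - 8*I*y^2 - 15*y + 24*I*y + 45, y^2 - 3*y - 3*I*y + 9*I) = y^2 + y*(-3 - 3*I) + 9*I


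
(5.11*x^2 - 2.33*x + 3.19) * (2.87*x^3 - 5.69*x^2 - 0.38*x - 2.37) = 14.6657*x^5 - 35.763*x^4 + 20.4712*x^3 - 29.3764*x^2 + 4.3099*x - 7.5603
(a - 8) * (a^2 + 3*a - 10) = a^3 - 5*a^2 - 34*a + 80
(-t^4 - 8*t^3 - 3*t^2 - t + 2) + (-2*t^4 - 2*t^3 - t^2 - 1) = -3*t^4 - 10*t^3 - 4*t^2 - t + 1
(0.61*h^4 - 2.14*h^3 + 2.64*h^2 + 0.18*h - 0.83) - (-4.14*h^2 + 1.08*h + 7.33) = 0.61*h^4 - 2.14*h^3 + 6.78*h^2 - 0.9*h - 8.16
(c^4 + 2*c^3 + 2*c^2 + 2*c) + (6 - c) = c^4 + 2*c^3 + 2*c^2 + c + 6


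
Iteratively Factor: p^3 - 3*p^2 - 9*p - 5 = (p - 5)*(p^2 + 2*p + 1) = (p - 5)*(p + 1)*(p + 1)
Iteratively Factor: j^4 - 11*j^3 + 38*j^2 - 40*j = (j - 5)*(j^3 - 6*j^2 + 8*j) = j*(j - 5)*(j^2 - 6*j + 8) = j*(j - 5)*(j - 2)*(j - 4)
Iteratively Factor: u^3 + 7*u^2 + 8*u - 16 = (u - 1)*(u^2 + 8*u + 16) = (u - 1)*(u + 4)*(u + 4)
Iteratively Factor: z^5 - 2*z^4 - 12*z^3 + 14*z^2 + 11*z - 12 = (z + 1)*(z^4 - 3*z^3 - 9*z^2 + 23*z - 12) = (z + 1)*(z + 3)*(z^3 - 6*z^2 + 9*z - 4) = (z - 1)*(z + 1)*(z + 3)*(z^2 - 5*z + 4) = (z - 1)^2*(z + 1)*(z + 3)*(z - 4)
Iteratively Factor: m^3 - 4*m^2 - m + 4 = (m - 1)*(m^2 - 3*m - 4) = (m - 4)*(m - 1)*(m + 1)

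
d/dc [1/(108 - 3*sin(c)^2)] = 2*sin(c)*cos(c)/(3*(sin(c)^2 - 36)^2)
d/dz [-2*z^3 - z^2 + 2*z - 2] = -6*z^2 - 2*z + 2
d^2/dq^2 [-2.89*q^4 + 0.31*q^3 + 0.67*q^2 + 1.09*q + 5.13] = -34.68*q^2 + 1.86*q + 1.34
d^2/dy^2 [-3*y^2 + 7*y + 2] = -6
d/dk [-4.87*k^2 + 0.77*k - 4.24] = 0.77 - 9.74*k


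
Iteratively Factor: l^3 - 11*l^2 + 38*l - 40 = (l - 4)*(l^2 - 7*l + 10) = (l - 5)*(l - 4)*(l - 2)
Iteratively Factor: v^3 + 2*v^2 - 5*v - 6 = (v + 1)*(v^2 + v - 6) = (v + 1)*(v + 3)*(v - 2)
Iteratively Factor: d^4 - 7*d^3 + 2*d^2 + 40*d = (d)*(d^3 - 7*d^2 + 2*d + 40) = d*(d + 2)*(d^2 - 9*d + 20) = d*(d - 5)*(d + 2)*(d - 4)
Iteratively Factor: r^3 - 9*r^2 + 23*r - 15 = (r - 1)*(r^2 - 8*r + 15) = (r - 3)*(r - 1)*(r - 5)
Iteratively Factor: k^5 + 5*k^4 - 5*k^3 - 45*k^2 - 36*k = (k + 1)*(k^4 + 4*k^3 - 9*k^2 - 36*k) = (k + 1)*(k + 4)*(k^3 - 9*k) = (k + 1)*(k + 3)*(k + 4)*(k^2 - 3*k) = k*(k + 1)*(k + 3)*(k + 4)*(k - 3)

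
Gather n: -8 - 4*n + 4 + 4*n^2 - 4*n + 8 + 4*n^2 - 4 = 8*n^2 - 8*n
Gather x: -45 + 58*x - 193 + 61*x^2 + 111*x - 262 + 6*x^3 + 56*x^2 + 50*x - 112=6*x^3 + 117*x^2 + 219*x - 612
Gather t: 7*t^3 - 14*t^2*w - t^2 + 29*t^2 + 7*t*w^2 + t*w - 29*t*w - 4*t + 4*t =7*t^3 + t^2*(28 - 14*w) + t*(7*w^2 - 28*w)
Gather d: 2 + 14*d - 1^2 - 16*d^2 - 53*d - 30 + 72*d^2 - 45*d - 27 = 56*d^2 - 84*d - 56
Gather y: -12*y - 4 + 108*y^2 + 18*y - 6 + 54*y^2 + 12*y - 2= 162*y^2 + 18*y - 12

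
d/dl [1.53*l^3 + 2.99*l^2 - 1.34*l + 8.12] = 4.59*l^2 + 5.98*l - 1.34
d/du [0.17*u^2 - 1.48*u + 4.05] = 0.34*u - 1.48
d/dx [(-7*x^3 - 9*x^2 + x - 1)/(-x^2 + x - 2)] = (7*x^4 - 14*x^3 + 34*x^2 + 34*x - 1)/(x^4 - 2*x^3 + 5*x^2 - 4*x + 4)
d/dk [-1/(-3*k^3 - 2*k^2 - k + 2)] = (-9*k^2 - 4*k - 1)/(3*k^3 + 2*k^2 + k - 2)^2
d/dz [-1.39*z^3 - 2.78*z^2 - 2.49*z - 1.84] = -4.17*z^2 - 5.56*z - 2.49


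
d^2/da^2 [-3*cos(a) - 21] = 3*cos(a)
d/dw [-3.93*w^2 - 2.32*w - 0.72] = -7.86*w - 2.32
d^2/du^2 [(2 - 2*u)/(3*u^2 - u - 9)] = 4*((u - 1)*(6*u - 1)^2 + (9*u - 4)*(-3*u^2 + u + 9))/(-3*u^2 + u + 9)^3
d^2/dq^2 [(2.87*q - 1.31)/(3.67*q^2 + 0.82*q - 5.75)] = ((4.9086 - 63.1974*q)*(3.67*q^2 + 0.82*q - 5.75) + (2.87*q - 1.31)*(7.34*q + 0.82)*(14.68*q + 1.64))/(3.67*q^2 + 0.82*q - 5.75)^3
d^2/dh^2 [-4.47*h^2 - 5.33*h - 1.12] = -8.94000000000000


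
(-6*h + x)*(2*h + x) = -12*h^2 - 4*h*x + x^2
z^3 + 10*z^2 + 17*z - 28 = (z - 1)*(z + 4)*(z + 7)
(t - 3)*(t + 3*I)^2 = t^3 - 3*t^2 + 6*I*t^2 - 9*t - 18*I*t + 27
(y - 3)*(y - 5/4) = y^2 - 17*y/4 + 15/4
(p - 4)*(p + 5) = p^2 + p - 20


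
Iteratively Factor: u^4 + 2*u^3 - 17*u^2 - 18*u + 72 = (u + 4)*(u^3 - 2*u^2 - 9*u + 18) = (u - 3)*(u + 4)*(u^2 + u - 6) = (u - 3)*(u - 2)*(u + 4)*(u + 3)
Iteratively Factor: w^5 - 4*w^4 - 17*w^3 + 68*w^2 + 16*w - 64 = (w - 4)*(w^4 - 17*w^2 + 16) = (w - 4)*(w + 1)*(w^3 - w^2 - 16*w + 16) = (w - 4)^2*(w + 1)*(w^2 + 3*w - 4) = (w - 4)^2*(w + 1)*(w + 4)*(w - 1)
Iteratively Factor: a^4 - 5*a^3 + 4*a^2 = (a)*(a^3 - 5*a^2 + 4*a) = a^2*(a^2 - 5*a + 4) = a^2*(a - 4)*(a - 1)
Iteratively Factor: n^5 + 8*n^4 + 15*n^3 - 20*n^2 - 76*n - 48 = (n + 3)*(n^4 + 5*n^3 - 20*n - 16) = (n - 2)*(n + 3)*(n^3 + 7*n^2 + 14*n + 8) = (n - 2)*(n + 2)*(n + 3)*(n^2 + 5*n + 4) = (n - 2)*(n + 1)*(n + 2)*(n + 3)*(n + 4)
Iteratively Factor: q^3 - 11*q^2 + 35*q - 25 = (q - 1)*(q^2 - 10*q + 25) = (q - 5)*(q - 1)*(q - 5)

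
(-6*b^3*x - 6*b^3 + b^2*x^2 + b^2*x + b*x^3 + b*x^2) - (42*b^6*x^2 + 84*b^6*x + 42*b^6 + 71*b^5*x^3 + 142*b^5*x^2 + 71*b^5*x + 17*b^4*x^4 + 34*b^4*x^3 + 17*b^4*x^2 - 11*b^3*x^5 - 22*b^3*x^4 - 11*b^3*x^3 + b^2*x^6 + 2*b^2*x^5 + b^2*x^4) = -42*b^6*x^2 - 84*b^6*x - 42*b^6 - 71*b^5*x^3 - 142*b^5*x^2 - 71*b^5*x - 17*b^4*x^4 - 34*b^4*x^3 - 17*b^4*x^2 + 11*b^3*x^5 + 22*b^3*x^4 + 11*b^3*x^3 - 6*b^3*x - 6*b^3 - b^2*x^6 - 2*b^2*x^5 - b^2*x^4 + b^2*x^2 + b^2*x + b*x^3 + b*x^2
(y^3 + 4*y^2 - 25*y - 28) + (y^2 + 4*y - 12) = y^3 + 5*y^2 - 21*y - 40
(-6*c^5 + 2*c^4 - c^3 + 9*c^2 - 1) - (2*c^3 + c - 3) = -6*c^5 + 2*c^4 - 3*c^3 + 9*c^2 - c + 2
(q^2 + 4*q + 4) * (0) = 0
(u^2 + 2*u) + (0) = u^2 + 2*u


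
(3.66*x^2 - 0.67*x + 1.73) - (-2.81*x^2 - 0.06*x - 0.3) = 6.47*x^2 - 0.61*x + 2.03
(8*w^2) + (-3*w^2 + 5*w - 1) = 5*w^2 + 5*w - 1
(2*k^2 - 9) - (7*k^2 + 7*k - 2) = -5*k^2 - 7*k - 7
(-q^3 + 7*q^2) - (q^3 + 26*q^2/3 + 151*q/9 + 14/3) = -2*q^3 - 5*q^2/3 - 151*q/9 - 14/3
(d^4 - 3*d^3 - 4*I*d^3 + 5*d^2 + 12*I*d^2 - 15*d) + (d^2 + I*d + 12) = d^4 - 3*d^3 - 4*I*d^3 + 6*d^2 + 12*I*d^2 - 15*d + I*d + 12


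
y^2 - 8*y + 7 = (y - 7)*(y - 1)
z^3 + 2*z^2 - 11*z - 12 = (z - 3)*(z + 1)*(z + 4)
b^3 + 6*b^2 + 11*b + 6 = (b + 1)*(b + 2)*(b + 3)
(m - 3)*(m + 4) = m^2 + m - 12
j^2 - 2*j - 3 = (j - 3)*(j + 1)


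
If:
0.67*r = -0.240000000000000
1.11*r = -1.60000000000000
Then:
No Solution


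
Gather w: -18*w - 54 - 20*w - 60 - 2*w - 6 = -40*w - 120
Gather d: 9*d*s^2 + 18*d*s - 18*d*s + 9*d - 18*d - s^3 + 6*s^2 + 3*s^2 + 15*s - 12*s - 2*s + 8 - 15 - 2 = d*(9*s^2 - 9) - s^3 + 9*s^2 + s - 9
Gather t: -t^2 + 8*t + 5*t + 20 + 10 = -t^2 + 13*t + 30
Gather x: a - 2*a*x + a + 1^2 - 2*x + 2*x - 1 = -2*a*x + 2*a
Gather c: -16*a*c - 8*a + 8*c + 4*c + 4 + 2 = -8*a + c*(12 - 16*a) + 6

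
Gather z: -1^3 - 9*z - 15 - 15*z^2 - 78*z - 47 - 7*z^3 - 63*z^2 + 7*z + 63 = -7*z^3 - 78*z^2 - 80*z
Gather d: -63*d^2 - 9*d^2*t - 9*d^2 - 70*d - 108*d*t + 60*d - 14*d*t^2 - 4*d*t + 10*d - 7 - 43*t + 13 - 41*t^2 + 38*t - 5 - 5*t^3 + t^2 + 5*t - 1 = d^2*(-9*t - 72) + d*(-14*t^2 - 112*t) - 5*t^3 - 40*t^2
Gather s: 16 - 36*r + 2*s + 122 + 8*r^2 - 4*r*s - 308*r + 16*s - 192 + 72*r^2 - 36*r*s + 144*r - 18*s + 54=80*r^2 - 40*r*s - 200*r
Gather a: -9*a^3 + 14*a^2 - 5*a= -9*a^3 + 14*a^2 - 5*a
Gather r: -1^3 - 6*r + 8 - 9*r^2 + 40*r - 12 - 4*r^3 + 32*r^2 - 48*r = -4*r^3 + 23*r^2 - 14*r - 5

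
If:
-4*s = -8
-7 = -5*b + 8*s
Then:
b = 23/5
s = 2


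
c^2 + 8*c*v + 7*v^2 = (c + v)*(c + 7*v)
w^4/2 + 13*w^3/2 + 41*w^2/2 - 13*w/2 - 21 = (w/2 + 1/2)*(w - 1)*(w + 6)*(w + 7)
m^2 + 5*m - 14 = (m - 2)*(m + 7)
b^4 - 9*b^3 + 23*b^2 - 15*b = b*(b - 5)*(b - 3)*(b - 1)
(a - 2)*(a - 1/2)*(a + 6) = a^3 + 7*a^2/2 - 14*a + 6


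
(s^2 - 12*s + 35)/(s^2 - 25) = (s - 7)/(s + 5)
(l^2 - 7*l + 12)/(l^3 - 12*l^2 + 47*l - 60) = 1/(l - 5)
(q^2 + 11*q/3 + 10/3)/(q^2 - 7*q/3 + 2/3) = (3*q^2 + 11*q + 10)/(3*q^2 - 7*q + 2)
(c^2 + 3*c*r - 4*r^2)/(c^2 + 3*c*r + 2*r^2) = (c^2 + 3*c*r - 4*r^2)/(c^2 + 3*c*r + 2*r^2)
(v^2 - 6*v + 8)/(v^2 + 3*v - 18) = (v^2 - 6*v + 8)/(v^2 + 3*v - 18)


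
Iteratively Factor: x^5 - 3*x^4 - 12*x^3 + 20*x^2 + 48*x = (x)*(x^4 - 3*x^3 - 12*x^2 + 20*x + 48) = x*(x + 2)*(x^3 - 5*x^2 - 2*x + 24) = x*(x - 3)*(x + 2)*(x^2 - 2*x - 8) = x*(x - 3)*(x + 2)^2*(x - 4)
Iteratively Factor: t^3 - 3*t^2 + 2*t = (t)*(t^2 - 3*t + 2) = t*(t - 1)*(t - 2)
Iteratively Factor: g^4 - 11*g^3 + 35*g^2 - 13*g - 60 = (g - 3)*(g^3 - 8*g^2 + 11*g + 20) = (g - 5)*(g - 3)*(g^2 - 3*g - 4) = (g - 5)*(g - 4)*(g - 3)*(g + 1)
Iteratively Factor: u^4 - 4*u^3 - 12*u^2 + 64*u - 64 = (u - 4)*(u^3 - 12*u + 16) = (u - 4)*(u + 4)*(u^2 - 4*u + 4) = (u - 4)*(u - 2)*(u + 4)*(u - 2)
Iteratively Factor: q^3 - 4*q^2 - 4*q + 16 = (q + 2)*(q^2 - 6*q + 8) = (q - 4)*(q + 2)*(q - 2)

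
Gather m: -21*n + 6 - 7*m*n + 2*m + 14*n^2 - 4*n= m*(2 - 7*n) + 14*n^2 - 25*n + 6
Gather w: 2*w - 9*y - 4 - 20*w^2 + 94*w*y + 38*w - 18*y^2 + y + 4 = -20*w^2 + w*(94*y + 40) - 18*y^2 - 8*y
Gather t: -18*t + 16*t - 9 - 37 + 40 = -2*t - 6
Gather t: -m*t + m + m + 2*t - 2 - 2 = 2*m + t*(2 - m) - 4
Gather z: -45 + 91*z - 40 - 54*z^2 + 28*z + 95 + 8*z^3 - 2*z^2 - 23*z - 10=8*z^3 - 56*z^2 + 96*z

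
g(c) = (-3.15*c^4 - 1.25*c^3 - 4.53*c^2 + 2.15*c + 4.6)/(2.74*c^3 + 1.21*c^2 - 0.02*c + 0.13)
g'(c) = (-8.22*c^2 - 2.42*c + 0.02)*(-3.15*c^4 - 1.25*c^3 - 4.53*c^2 + 2.15*c + 4.6)/(2.74*c^3 + 1.21*c^2 - 0.02*c + 0.13)^2 + (-12.6*c^3 - 3.75*c^2 - 9.06*c + 2.15)/(2.74*c^3 + 1.21*c^2 - 0.02*c + 0.13)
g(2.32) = -2.98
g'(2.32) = -1.17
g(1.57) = -1.99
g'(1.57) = -1.63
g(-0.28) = 21.44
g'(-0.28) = 34.11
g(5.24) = -6.23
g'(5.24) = -1.11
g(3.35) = -4.14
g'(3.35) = -1.10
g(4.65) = -5.57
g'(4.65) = -1.11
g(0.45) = 7.16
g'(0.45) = -38.01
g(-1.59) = 3.26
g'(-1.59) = -0.34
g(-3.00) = 4.20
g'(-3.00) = -0.89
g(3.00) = -3.75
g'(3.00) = -1.11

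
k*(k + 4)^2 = k^3 + 8*k^2 + 16*k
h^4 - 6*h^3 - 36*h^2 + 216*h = h*(h - 6)^2*(h + 6)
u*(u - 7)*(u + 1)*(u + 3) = u^4 - 3*u^3 - 25*u^2 - 21*u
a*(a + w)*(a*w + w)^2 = a^4*w^2 + a^3*w^3 + 2*a^3*w^2 + 2*a^2*w^3 + a^2*w^2 + a*w^3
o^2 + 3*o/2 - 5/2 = (o - 1)*(o + 5/2)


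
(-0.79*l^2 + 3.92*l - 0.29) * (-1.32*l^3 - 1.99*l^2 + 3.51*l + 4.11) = 1.0428*l^5 - 3.6023*l^4 - 10.1909*l^3 + 11.0894*l^2 + 15.0933*l - 1.1919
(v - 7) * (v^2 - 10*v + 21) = v^3 - 17*v^2 + 91*v - 147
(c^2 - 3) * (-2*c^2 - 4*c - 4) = -2*c^4 - 4*c^3 + 2*c^2 + 12*c + 12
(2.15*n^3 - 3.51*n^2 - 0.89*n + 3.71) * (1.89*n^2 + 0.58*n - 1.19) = 4.0635*n^5 - 5.3869*n^4 - 6.2764*n^3 + 10.6726*n^2 + 3.2109*n - 4.4149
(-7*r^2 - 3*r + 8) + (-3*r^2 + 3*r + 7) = 15 - 10*r^2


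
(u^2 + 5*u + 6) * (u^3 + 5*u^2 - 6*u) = u^5 + 10*u^4 + 25*u^3 - 36*u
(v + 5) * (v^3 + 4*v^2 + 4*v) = v^4 + 9*v^3 + 24*v^2 + 20*v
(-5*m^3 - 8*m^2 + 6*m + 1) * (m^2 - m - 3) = -5*m^5 - 3*m^4 + 29*m^3 + 19*m^2 - 19*m - 3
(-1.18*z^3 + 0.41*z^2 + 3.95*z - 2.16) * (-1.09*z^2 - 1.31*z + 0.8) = 1.2862*z^5 + 1.0989*z^4 - 5.7866*z^3 - 2.4921*z^2 + 5.9896*z - 1.728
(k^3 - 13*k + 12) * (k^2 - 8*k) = k^5 - 8*k^4 - 13*k^3 + 116*k^2 - 96*k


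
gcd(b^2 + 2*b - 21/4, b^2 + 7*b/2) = b + 7/2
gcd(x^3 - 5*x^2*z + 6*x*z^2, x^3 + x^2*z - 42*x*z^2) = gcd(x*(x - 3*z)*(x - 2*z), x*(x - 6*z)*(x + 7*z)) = x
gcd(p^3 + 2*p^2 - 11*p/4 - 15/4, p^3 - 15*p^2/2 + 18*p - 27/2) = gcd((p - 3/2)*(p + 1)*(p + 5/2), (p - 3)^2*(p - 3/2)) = p - 3/2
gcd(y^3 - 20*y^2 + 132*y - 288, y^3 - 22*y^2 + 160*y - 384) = y^2 - 14*y + 48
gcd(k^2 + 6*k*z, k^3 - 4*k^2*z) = k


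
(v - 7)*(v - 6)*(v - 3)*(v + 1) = v^4 - 15*v^3 + 65*v^2 - 45*v - 126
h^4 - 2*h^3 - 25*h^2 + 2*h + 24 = (h - 6)*(h - 1)*(h + 1)*(h + 4)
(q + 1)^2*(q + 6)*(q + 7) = q^4 + 15*q^3 + 69*q^2 + 97*q + 42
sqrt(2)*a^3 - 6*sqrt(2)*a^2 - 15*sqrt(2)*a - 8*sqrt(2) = (a - 8)*(a + 1)*(sqrt(2)*a + sqrt(2))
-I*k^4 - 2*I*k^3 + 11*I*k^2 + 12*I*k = k*(k - 3)*(k + 4)*(-I*k - I)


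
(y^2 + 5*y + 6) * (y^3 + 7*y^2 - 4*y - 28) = y^5 + 12*y^4 + 37*y^3 - 6*y^2 - 164*y - 168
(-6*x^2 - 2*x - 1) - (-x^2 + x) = -5*x^2 - 3*x - 1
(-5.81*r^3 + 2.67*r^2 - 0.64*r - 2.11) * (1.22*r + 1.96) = -7.0882*r^4 - 8.1302*r^3 + 4.4524*r^2 - 3.8286*r - 4.1356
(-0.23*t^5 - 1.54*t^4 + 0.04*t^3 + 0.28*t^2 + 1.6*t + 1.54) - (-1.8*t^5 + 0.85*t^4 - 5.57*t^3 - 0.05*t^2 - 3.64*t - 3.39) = 1.57*t^5 - 2.39*t^4 + 5.61*t^3 + 0.33*t^2 + 5.24*t + 4.93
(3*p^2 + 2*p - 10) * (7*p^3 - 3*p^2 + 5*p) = 21*p^5 + 5*p^4 - 61*p^3 + 40*p^2 - 50*p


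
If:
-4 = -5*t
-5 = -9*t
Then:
No Solution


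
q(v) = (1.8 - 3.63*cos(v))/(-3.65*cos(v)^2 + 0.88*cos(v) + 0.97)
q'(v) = (1.8 - 3.63*cos(v))*(-7.3*sin(v)*cos(v) + 0.88*sin(v))/(-3.65*cos(v)^2 + 0.88*cos(v) + 0.97)^2 + 3.63*sin(v)/(-3.65*cos(v)^2 + 0.88*cos(v) + 0.97)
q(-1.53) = 1.65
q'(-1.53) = -4.59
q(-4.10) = -5.24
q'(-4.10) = 25.33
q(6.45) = 1.04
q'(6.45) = 0.29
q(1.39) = 1.14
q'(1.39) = 3.06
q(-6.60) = 1.11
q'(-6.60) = -0.64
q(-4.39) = 9.08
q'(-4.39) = 95.29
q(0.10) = 1.02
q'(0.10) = 0.16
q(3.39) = -1.61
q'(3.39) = -0.68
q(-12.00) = 1.42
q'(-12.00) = 2.36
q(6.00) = 1.09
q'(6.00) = -0.55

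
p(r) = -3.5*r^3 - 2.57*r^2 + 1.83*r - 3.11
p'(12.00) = -1571.85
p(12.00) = -6399.23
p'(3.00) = -108.09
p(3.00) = -115.25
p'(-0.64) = 0.82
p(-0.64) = -4.42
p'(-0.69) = 0.38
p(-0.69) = -4.45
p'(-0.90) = -2.05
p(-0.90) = -4.29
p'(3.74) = -164.26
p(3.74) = -215.31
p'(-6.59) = -420.29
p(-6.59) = 874.89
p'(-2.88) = -70.46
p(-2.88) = 53.91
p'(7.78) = -673.71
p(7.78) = -1792.62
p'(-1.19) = -6.92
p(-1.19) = -3.03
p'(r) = -10.5*r^2 - 5.14*r + 1.83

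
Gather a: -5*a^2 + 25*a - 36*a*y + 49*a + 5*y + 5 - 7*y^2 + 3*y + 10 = -5*a^2 + a*(74 - 36*y) - 7*y^2 + 8*y + 15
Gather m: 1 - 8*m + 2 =3 - 8*m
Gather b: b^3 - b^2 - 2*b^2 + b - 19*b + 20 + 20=b^3 - 3*b^2 - 18*b + 40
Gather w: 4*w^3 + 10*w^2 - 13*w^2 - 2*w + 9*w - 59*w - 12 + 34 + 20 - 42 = 4*w^3 - 3*w^2 - 52*w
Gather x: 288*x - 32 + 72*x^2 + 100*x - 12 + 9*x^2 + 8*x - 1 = 81*x^2 + 396*x - 45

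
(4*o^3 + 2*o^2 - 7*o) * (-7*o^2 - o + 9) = -28*o^5 - 18*o^4 + 83*o^3 + 25*o^2 - 63*o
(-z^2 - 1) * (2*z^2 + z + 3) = -2*z^4 - z^3 - 5*z^2 - z - 3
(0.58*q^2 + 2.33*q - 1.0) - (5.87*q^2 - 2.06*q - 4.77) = -5.29*q^2 + 4.39*q + 3.77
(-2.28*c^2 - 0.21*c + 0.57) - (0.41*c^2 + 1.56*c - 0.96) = -2.69*c^2 - 1.77*c + 1.53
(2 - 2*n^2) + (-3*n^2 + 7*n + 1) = -5*n^2 + 7*n + 3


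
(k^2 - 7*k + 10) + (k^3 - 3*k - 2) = k^3 + k^2 - 10*k + 8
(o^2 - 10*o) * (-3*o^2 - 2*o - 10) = -3*o^4 + 28*o^3 + 10*o^2 + 100*o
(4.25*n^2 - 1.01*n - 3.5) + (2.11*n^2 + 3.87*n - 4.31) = 6.36*n^2 + 2.86*n - 7.81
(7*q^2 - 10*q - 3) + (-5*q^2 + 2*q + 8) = 2*q^2 - 8*q + 5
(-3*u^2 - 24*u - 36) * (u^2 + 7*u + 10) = -3*u^4 - 45*u^3 - 234*u^2 - 492*u - 360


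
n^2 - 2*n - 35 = (n - 7)*(n + 5)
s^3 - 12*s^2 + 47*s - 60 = (s - 5)*(s - 4)*(s - 3)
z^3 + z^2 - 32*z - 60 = (z - 6)*(z + 2)*(z + 5)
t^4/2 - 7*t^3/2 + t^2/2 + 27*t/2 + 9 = (t/2 + 1/2)*(t - 6)*(t - 3)*(t + 1)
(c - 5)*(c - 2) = c^2 - 7*c + 10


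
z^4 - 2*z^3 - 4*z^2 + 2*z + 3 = (z - 3)*(z - 1)*(z + 1)^2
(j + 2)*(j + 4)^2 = j^3 + 10*j^2 + 32*j + 32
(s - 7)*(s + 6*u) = s^2 + 6*s*u - 7*s - 42*u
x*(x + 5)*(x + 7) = x^3 + 12*x^2 + 35*x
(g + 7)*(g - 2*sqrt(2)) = g^2 - 2*sqrt(2)*g + 7*g - 14*sqrt(2)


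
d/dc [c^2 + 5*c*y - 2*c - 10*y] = 2*c + 5*y - 2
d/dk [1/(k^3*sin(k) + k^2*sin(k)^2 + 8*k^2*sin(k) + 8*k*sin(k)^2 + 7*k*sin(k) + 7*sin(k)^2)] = (-k^3*cos(k) - 3*k^2*sin(k) - k^2*sin(2*k) - 8*k^2*cos(k) - 2*k*sin(k)^2 - 16*k*sin(k) - 8*k*sin(2*k) - 7*k*cos(k) - 8*sin(k)^2 - 7*sin(k) - 7*sin(2*k))/((k + 1)^2*(k + 7)^2*(k + sin(k))^2*sin(k)^2)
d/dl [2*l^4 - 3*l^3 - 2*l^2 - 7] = l*(8*l^2 - 9*l - 4)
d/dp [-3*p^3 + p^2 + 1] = p*(2 - 9*p)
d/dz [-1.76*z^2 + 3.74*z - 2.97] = 3.74 - 3.52*z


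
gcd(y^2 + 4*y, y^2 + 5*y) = y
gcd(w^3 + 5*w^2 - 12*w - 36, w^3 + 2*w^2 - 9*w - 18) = w^2 - w - 6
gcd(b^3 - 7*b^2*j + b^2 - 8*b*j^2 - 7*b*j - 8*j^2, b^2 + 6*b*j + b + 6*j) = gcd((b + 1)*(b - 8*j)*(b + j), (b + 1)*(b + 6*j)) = b + 1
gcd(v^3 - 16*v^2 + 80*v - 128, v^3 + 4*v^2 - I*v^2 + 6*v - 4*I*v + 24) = 1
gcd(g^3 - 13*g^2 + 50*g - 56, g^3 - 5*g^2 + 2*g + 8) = g^2 - 6*g + 8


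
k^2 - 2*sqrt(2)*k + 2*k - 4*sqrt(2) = (k + 2)*(k - 2*sqrt(2))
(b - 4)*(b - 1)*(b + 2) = b^3 - 3*b^2 - 6*b + 8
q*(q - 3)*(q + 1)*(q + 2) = q^4 - 7*q^2 - 6*q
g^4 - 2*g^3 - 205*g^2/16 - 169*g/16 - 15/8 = (g - 5)*(g + 1/4)*(g + 3/4)*(g + 2)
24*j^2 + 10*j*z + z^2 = (4*j + z)*(6*j + z)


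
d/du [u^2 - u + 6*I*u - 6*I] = 2*u - 1 + 6*I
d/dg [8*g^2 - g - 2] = 16*g - 1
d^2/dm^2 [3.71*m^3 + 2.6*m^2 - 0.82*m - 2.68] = 22.26*m + 5.2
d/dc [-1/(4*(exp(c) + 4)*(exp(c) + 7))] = (2*exp(c) + 11)*exp(c)/(4*(exp(c) + 4)^2*(exp(c) + 7)^2)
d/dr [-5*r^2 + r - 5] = 1 - 10*r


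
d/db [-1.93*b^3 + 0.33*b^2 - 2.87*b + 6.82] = -5.79*b^2 + 0.66*b - 2.87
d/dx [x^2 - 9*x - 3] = 2*x - 9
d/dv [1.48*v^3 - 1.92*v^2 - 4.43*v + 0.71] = 4.44*v^2 - 3.84*v - 4.43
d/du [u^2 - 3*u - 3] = 2*u - 3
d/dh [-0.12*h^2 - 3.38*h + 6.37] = -0.24*h - 3.38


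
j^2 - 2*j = j*(j - 2)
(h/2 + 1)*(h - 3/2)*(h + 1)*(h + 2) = h^4/2 + 7*h^3/4 + h^2/4 - 4*h - 3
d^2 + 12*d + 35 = (d + 5)*(d + 7)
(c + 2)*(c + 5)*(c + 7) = c^3 + 14*c^2 + 59*c + 70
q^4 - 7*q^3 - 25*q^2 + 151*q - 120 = (q - 8)*(q - 3)*(q - 1)*(q + 5)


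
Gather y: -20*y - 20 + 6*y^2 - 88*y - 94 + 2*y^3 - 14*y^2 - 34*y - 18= 2*y^3 - 8*y^2 - 142*y - 132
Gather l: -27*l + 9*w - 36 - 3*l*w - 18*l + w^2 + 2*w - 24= l*(-3*w - 45) + w^2 + 11*w - 60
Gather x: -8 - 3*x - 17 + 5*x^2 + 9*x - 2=5*x^2 + 6*x - 27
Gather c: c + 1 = c + 1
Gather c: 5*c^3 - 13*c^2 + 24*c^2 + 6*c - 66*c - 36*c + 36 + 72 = 5*c^3 + 11*c^2 - 96*c + 108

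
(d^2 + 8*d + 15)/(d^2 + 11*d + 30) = (d + 3)/(d + 6)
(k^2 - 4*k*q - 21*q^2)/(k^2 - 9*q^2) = (-k + 7*q)/(-k + 3*q)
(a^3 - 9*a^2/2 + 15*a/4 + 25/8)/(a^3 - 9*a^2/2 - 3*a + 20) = (a^2 - 2*a - 5/4)/(a^2 - 2*a - 8)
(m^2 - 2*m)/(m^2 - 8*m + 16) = m*(m - 2)/(m^2 - 8*m + 16)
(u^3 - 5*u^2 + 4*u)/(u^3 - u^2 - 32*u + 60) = u*(u^2 - 5*u + 4)/(u^3 - u^2 - 32*u + 60)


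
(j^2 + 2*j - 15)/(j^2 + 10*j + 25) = (j - 3)/(j + 5)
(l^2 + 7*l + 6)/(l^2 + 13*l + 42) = (l + 1)/(l + 7)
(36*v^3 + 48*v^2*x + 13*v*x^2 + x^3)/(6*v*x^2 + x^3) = 6*v^2/x^2 + 7*v/x + 1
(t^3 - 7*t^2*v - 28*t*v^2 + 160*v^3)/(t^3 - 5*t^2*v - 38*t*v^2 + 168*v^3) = (t^2 - 3*t*v - 40*v^2)/(t^2 - t*v - 42*v^2)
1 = 1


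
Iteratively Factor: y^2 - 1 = (y - 1)*(y + 1)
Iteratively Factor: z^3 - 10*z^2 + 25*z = (z - 5)*(z^2 - 5*z) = z*(z - 5)*(z - 5)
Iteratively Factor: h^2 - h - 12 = (h + 3)*(h - 4)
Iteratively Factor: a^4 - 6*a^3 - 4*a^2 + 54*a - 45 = (a - 3)*(a^3 - 3*a^2 - 13*a + 15) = (a - 3)*(a + 3)*(a^2 - 6*a + 5) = (a - 5)*(a - 3)*(a + 3)*(a - 1)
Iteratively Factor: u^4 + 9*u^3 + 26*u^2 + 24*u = (u + 4)*(u^3 + 5*u^2 + 6*u) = (u + 2)*(u + 4)*(u^2 + 3*u) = u*(u + 2)*(u + 4)*(u + 3)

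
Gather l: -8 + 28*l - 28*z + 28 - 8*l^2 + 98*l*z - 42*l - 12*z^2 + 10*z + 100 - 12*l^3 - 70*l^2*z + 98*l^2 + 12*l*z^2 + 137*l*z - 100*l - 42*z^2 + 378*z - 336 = -12*l^3 + l^2*(90 - 70*z) + l*(12*z^2 + 235*z - 114) - 54*z^2 + 360*z - 216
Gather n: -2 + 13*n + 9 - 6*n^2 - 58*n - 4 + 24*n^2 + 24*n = 18*n^2 - 21*n + 3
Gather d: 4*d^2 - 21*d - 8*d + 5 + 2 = 4*d^2 - 29*d + 7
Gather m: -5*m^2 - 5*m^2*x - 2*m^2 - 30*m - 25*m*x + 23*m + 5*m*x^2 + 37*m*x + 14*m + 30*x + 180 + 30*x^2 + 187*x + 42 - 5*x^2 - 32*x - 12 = m^2*(-5*x - 7) + m*(5*x^2 + 12*x + 7) + 25*x^2 + 185*x + 210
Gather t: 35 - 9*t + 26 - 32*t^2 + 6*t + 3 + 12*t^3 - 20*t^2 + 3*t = 12*t^3 - 52*t^2 + 64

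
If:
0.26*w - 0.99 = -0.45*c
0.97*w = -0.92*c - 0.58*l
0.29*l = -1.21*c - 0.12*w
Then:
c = 1.01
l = -5.05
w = 2.07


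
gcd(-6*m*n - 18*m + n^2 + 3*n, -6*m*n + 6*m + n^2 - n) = 6*m - n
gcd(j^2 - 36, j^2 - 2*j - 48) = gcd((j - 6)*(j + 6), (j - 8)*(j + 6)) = j + 6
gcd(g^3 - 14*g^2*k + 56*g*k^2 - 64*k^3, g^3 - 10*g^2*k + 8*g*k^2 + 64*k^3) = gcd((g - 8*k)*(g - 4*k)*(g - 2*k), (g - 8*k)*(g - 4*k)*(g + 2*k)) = g^2 - 12*g*k + 32*k^2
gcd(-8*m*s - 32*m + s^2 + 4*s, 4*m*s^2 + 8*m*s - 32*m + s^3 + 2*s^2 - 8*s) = s + 4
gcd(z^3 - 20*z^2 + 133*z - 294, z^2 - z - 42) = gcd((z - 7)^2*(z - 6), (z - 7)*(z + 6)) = z - 7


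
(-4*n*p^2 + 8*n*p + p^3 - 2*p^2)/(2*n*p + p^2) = (-4*n*p + 8*n + p^2 - 2*p)/(2*n + p)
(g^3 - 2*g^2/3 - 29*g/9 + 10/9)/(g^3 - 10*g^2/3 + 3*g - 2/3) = (g + 5/3)/(g - 1)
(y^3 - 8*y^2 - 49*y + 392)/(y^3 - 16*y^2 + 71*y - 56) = (y + 7)/(y - 1)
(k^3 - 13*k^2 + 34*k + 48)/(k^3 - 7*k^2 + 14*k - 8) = (k^3 - 13*k^2 + 34*k + 48)/(k^3 - 7*k^2 + 14*k - 8)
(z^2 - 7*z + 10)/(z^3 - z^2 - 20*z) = (z - 2)/(z*(z + 4))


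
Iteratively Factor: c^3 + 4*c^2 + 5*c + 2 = (c + 1)*(c^2 + 3*c + 2) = (c + 1)*(c + 2)*(c + 1)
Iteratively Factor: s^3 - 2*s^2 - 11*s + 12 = (s - 1)*(s^2 - s - 12) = (s - 4)*(s - 1)*(s + 3)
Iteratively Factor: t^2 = (t)*(t)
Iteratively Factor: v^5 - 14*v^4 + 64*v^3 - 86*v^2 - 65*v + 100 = (v - 1)*(v^4 - 13*v^3 + 51*v^2 - 35*v - 100) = (v - 5)*(v - 1)*(v^3 - 8*v^2 + 11*v + 20) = (v - 5)^2*(v - 1)*(v^2 - 3*v - 4) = (v - 5)^2*(v - 1)*(v + 1)*(v - 4)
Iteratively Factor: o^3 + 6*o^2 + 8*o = (o)*(o^2 + 6*o + 8) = o*(o + 2)*(o + 4)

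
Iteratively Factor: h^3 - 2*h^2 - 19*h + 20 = (h - 1)*(h^2 - h - 20) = (h - 1)*(h + 4)*(h - 5)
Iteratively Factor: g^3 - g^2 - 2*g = (g)*(g^2 - g - 2) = g*(g + 1)*(g - 2)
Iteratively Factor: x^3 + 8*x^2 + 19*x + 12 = (x + 1)*(x^2 + 7*x + 12) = (x + 1)*(x + 3)*(x + 4)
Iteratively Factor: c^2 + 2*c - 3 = (c + 3)*(c - 1)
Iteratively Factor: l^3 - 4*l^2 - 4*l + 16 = (l - 4)*(l^2 - 4) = (l - 4)*(l - 2)*(l + 2)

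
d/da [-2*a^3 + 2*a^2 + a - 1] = -6*a^2 + 4*a + 1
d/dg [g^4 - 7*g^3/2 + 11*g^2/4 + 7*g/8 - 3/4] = 4*g^3 - 21*g^2/2 + 11*g/2 + 7/8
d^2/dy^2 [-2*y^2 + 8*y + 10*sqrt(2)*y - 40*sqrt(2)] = -4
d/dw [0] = 0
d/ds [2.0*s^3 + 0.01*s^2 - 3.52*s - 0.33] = 6.0*s^2 + 0.02*s - 3.52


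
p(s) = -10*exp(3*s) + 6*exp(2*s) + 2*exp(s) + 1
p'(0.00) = -16.00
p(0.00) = -1.00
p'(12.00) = -129336628543664789.11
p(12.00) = -43112156536093662.63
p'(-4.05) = 0.04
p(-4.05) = 1.04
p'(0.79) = -258.26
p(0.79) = -72.44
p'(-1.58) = 0.66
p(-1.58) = 1.58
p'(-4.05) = 0.04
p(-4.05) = 1.04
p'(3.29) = -571540.01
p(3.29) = -189035.47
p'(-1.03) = 0.88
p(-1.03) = 2.02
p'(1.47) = -2232.40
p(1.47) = -699.50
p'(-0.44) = -1.75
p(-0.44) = 2.11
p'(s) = -30*exp(3*s) + 12*exp(2*s) + 2*exp(s)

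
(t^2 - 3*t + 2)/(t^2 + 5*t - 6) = (t - 2)/(t + 6)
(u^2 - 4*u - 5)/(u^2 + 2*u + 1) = (u - 5)/(u + 1)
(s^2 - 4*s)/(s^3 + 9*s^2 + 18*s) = (s - 4)/(s^2 + 9*s + 18)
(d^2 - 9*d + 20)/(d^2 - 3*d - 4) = (d - 5)/(d + 1)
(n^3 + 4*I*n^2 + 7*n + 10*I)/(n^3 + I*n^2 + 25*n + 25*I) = (n - 2*I)/(n - 5*I)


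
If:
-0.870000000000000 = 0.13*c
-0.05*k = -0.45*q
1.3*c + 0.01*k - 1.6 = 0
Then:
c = -6.69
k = 1030.00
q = 114.44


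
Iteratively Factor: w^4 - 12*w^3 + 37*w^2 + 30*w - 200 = (w - 5)*(w^3 - 7*w^2 + 2*w + 40) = (w - 5)*(w + 2)*(w^2 - 9*w + 20) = (w - 5)*(w - 4)*(w + 2)*(w - 5)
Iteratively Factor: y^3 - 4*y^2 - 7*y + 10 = (y + 2)*(y^2 - 6*y + 5) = (y - 5)*(y + 2)*(y - 1)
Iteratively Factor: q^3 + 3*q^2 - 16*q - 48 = (q + 3)*(q^2 - 16) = (q - 4)*(q + 3)*(q + 4)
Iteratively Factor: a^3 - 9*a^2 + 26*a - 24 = (a - 3)*(a^2 - 6*a + 8) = (a - 4)*(a - 3)*(a - 2)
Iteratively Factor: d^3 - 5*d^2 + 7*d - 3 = (d - 1)*(d^2 - 4*d + 3) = (d - 3)*(d - 1)*(d - 1)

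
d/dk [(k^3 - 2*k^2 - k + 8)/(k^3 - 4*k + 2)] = 2*(k^4 - 3*k^3 - 5*k^2 - 4*k + 15)/(k^6 - 8*k^4 + 4*k^3 + 16*k^2 - 16*k + 4)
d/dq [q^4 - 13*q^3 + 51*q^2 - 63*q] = 4*q^3 - 39*q^2 + 102*q - 63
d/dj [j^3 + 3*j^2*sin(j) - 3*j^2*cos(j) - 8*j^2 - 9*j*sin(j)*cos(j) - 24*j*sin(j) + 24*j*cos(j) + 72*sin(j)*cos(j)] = 3*sqrt(2)*j^2*sin(j + pi/4) + 3*j^2 - 18*j*sin(j) - 30*j*cos(j) - 9*j*cos(2*j) - 16*j - 9*sin(2*j)/2 + 72*cos(2*j) + 24*sqrt(2)*cos(j + pi/4)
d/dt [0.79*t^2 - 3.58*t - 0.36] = 1.58*t - 3.58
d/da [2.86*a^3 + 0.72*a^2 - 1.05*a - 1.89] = 8.58*a^2 + 1.44*a - 1.05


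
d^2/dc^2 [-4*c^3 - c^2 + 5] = -24*c - 2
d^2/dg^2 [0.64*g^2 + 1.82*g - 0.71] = 1.28000000000000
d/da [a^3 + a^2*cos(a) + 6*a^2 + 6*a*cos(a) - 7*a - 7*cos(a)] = -a^2*sin(a) + 3*a^2 - 6*a*sin(a) + 2*a*cos(a) + 12*a + 7*sin(a) + 6*cos(a) - 7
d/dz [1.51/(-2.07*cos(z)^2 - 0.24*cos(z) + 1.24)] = -(6.2514*cos(z) + 0.3624)*sin(z)/(2.07*cos(z)^2 + 0.24*cos(z) - 1.24)^2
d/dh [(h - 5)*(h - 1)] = 2*h - 6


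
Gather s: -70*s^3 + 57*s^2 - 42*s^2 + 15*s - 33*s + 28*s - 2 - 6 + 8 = -70*s^3 + 15*s^2 + 10*s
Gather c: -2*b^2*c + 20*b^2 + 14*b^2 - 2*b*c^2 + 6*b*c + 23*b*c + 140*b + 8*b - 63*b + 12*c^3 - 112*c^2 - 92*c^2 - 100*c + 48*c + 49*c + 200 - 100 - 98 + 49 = 34*b^2 + 85*b + 12*c^3 + c^2*(-2*b - 204) + c*(-2*b^2 + 29*b - 3) + 51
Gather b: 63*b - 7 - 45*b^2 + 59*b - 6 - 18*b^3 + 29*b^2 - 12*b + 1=-18*b^3 - 16*b^2 + 110*b - 12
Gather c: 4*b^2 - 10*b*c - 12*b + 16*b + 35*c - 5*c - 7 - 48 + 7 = 4*b^2 + 4*b + c*(30 - 10*b) - 48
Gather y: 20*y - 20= 20*y - 20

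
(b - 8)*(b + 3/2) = b^2 - 13*b/2 - 12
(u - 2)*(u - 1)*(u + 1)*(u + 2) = u^4 - 5*u^2 + 4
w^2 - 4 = (w - 2)*(w + 2)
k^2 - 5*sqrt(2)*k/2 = k*(k - 5*sqrt(2)/2)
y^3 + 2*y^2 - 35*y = y*(y - 5)*(y + 7)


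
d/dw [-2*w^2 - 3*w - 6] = -4*w - 3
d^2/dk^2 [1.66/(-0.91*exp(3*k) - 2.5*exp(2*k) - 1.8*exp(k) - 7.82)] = (-1.66*(2.73*exp(2*k) + 5.0*exp(k) + 1.8)*(5.46*exp(2*k) + 10.0*exp(k) + 3.6)*exp(k) + (13.5954*exp(2*k) + 16.6*exp(k) + 2.988)*(0.91*exp(3*k) + 2.5*exp(2*k) + 1.8*exp(k) + 7.82))*exp(k)/(0.91*exp(3*k) + 2.5*exp(2*k) + 1.8*exp(k) + 7.82)^3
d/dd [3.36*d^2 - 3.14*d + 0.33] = 6.72*d - 3.14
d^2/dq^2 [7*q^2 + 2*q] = 14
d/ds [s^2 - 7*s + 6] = 2*s - 7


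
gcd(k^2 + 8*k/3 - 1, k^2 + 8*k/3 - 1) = k^2 + 8*k/3 - 1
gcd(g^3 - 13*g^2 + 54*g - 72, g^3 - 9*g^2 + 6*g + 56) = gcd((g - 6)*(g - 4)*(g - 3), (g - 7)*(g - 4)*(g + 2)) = g - 4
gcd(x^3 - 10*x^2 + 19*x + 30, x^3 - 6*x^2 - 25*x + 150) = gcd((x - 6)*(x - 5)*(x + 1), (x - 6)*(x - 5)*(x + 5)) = x^2 - 11*x + 30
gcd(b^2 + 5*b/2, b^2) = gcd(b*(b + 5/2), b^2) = b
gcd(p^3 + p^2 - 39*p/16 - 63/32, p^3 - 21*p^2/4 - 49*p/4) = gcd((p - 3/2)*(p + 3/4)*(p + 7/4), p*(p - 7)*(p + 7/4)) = p + 7/4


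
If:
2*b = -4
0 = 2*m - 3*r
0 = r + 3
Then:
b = -2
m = -9/2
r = -3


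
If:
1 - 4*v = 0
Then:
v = 1/4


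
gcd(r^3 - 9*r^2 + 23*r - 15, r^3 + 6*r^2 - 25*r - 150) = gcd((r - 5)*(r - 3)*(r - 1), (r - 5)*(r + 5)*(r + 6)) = r - 5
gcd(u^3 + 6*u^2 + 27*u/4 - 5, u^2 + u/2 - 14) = u + 4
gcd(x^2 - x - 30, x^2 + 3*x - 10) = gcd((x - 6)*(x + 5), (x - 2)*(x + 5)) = x + 5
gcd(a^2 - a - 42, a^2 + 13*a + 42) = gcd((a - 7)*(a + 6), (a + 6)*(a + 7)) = a + 6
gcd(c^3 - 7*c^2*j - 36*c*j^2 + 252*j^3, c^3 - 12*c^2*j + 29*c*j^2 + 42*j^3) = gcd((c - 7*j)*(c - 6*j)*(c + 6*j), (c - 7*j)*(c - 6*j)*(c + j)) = c^2 - 13*c*j + 42*j^2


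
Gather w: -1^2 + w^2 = w^2 - 1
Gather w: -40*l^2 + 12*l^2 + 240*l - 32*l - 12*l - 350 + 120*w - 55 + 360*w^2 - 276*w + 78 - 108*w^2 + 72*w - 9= -28*l^2 + 196*l + 252*w^2 - 84*w - 336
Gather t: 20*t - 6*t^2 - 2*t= -6*t^2 + 18*t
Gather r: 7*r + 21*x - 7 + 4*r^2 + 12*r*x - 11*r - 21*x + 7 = 4*r^2 + r*(12*x - 4)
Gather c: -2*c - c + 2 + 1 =3 - 3*c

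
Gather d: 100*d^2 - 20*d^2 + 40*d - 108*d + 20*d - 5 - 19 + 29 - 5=80*d^2 - 48*d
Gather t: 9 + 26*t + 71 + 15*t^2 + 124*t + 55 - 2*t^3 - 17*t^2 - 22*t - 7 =-2*t^3 - 2*t^2 + 128*t + 128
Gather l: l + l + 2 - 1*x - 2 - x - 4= 2*l - 2*x - 4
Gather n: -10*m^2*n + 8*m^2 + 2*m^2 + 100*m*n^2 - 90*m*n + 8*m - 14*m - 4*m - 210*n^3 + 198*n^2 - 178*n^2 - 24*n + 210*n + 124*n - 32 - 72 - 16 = 10*m^2 - 10*m - 210*n^3 + n^2*(100*m + 20) + n*(-10*m^2 - 90*m + 310) - 120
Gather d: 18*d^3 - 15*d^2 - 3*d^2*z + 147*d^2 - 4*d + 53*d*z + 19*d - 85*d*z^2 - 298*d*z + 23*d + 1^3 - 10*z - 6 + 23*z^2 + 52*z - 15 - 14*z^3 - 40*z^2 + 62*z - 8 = 18*d^3 + d^2*(132 - 3*z) + d*(-85*z^2 - 245*z + 38) - 14*z^3 - 17*z^2 + 104*z - 28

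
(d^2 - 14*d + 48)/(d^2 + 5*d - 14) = (d^2 - 14*d + 48)/(d^2 + 5*d - 14)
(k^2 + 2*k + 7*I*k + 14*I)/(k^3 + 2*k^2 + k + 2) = (k + 7*I)/(k^2 + 1)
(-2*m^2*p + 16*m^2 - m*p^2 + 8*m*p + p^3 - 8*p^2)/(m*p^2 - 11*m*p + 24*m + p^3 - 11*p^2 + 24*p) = (-2*m + p)/(p - 3)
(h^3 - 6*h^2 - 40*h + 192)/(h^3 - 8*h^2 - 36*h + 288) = (h - 4)/(h - 6)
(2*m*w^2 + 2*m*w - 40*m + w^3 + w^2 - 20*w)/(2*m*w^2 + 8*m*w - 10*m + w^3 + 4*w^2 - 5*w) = (w - 4)/(w - 1)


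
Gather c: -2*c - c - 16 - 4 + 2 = -3*c - 18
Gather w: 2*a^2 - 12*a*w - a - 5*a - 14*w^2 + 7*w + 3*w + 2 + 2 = 2*a^2 - 6*a - 14*w^2 + w*(10 - 12*a) + 4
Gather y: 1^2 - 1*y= 1 - y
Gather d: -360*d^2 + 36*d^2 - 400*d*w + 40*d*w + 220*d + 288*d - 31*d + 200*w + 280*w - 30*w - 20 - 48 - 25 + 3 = -324*d^2 + d*(477 - 360*w) + 450*w - 90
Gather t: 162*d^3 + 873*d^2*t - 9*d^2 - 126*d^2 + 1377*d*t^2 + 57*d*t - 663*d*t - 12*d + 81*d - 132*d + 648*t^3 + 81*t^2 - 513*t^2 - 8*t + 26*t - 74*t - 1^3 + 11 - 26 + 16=162*d^3 - 135*d^2 - 63*d + 648*t^3 + t^2*(1377*d - 432) + t*(873*d^2 - 606*d - 56)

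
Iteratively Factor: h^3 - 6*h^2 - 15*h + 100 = (h - 5)*(h^2 - h - 20) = (h - 5)^2*(h + 4)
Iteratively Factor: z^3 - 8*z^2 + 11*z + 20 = (z - 5)*(z^2 - 3*z - 4) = (z - 5)*(z - 4)*(z + 1)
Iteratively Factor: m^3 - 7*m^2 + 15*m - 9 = (m - 3)*(m^2 - 4*m + 3) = (m - 3)*(m - 1)*(m - 3)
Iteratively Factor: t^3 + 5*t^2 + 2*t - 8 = (t - 1)*(t^2 + 6*t + 8) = (t - 1)*(t + 2)*(t + 4)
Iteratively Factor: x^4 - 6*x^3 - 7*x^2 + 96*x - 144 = (x - 4)*(x^3 - 2*x^2 - 15*x + 36) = (x - 4)*(x + 4)*(x^2 - 6*x + 9) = (x - 4)*(x - 3)*(x + 4)*(x - 3)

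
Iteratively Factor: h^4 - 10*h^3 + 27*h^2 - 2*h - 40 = (h - 5)*(h^3 - 5*h^2 + 2*h + 8) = (h - 5)*(h + 1)*(h^2 - 6*h + 8) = (h - 5)*(h - 2)*(h + 1)*(h - 4)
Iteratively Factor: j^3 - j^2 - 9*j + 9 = (j - 3)*(j^2 + 2*j - 3) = (j - 3)*(j + 3)*(j - 1)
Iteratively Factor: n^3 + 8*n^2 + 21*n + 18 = (n + 3)*(n^2 + 5*n + 6) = (n + 2)*(n + 3)*(n + 3)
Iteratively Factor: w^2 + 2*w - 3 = (w + 3)*(w - 1)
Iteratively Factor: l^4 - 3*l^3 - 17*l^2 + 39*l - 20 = (l - 5)*(l^3 + 2*l^2 - 7*l + 4) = (l - 5)*(l + 4)*(l^2 - 2*l + 1) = (l - 5)*(l - 1)*(l + 4)*(l - 1)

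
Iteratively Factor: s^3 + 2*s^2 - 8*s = (s - 2)*(s^2 + 4*s) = s*(s - 2)*(s + 4)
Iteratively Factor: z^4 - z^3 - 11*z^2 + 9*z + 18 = (z + 3)*(z^3 - 4*z^2 + z + 6) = (z + 1)*(z + 3)*(z^2 - 5*z + 6) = (z - 2)*(z + 1)*(z + 3)*(z - 3)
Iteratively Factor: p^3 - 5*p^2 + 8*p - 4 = (p - 2)*(p^2 - 3*p + 2) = (p - 2)*(p - 1)*(p - 2)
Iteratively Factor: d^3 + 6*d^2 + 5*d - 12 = (d - 1)*(d^2 + 7*d + 12) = (d - 1)*(d + 4)*(d + 3)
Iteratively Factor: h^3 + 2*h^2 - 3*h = (h + 3)*(h^2 - h) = h*(h + 3)*(h - 1)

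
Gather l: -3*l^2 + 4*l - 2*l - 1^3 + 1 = -3*l^2 + 2*l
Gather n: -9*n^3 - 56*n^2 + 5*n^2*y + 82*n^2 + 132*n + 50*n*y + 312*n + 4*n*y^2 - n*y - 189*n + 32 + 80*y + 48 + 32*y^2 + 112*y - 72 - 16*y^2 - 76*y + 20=-9*n^3 + n^2*(5*y + 26) + n*(4*y^2 + 49*y + 255) + 16*y^2 + 116*y + 28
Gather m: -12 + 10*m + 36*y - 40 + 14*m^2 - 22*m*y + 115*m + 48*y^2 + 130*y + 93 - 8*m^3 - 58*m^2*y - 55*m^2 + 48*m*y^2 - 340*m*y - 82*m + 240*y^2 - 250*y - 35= -8*m^3 + m^2*(-58*y - 41) + m*(48*y^2 - 362*y + 43) + 288*y^2 - 84*y + 6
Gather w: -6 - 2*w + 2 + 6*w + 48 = 4*w + 44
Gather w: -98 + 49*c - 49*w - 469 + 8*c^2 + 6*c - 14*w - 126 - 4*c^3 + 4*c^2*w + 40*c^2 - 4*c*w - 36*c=-4*c^3 + 48*c^2 + 19*c + w*(4*c^2 - 4*c - 63) - 693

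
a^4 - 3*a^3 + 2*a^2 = a^2*(a - 2)*(a - 1)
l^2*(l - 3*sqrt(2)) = l^3 - 3*sqrt(2)*l^2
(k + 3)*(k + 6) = k^2 + 9*k + 18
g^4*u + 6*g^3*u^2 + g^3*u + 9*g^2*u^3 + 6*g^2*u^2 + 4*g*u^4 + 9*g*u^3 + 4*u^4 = (g + u)^2*(g + 4*u)*(g*u + u)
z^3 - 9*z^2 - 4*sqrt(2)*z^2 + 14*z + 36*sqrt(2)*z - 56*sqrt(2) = (z - 7)*(z - 2)*(z - 4*sqrt(2))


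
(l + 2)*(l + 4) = l^2 + 6*l + 8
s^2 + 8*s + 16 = (s + 4)^2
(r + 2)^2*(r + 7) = r^3 + 11*r^2 + 32*r + 28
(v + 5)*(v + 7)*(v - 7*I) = v^3 + 12*v^2 - 7*I*v^2 + 35*v - 84*I*v - 245*I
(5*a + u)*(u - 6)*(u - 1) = 5*a*u^2 - 35*a*u + 30*a + u^3 - 7*u^2 + 6*u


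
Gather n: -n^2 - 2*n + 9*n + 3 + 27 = -n^2 + 7*n + 30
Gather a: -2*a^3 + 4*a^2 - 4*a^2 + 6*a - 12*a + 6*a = -2*a^3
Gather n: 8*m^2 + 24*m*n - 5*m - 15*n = 8*m^2 - 5*m + n*(24*m - 15)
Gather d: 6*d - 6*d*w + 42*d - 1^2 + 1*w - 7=d*(48 - 6*w) + w - 8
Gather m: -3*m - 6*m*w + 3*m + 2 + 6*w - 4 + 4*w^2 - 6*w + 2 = -6*m*w + 4*w^2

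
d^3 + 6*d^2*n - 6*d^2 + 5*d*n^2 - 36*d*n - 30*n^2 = (d - 6)*(d + n)*(d + 5*n)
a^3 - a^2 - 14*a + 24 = (a - 3)*(a - 2)*(a + 4)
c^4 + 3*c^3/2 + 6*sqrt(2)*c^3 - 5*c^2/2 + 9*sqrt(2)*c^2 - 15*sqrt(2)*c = c*(c - 1)*(c + 5/2)*(c + 6*sqrt(2))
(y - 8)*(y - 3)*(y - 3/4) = y^3 - 47*y^2/4 + 129*y/4 - 18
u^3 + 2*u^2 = u^2*(u + 2)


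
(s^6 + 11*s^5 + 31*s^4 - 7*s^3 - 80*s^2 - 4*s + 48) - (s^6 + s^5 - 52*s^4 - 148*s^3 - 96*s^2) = 10*s^5 + 83*s^4 + 141*s^3 + 16*s^2 - 4*s + 48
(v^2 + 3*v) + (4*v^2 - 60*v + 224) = 5*v^2 - 57*v + 224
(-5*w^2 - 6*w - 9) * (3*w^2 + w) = -15*w^4 - 23*w^3 - 33*w^2 - 9*w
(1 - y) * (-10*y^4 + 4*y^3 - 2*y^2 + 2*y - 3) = 10*y^5 - 14*y^4 + 6*y^3 - 4*y^2 + 5*y - 3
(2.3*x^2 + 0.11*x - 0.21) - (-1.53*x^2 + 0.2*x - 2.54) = 3.83*x^2 - 0.09*x + 2.33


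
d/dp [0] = 0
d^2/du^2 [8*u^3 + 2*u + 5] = 48*u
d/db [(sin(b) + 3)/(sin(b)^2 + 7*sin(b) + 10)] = (-6*sin(b) + cos(b)^2 - 12)*cos(b)/(sin(b)^2 + 7*sin(b) + 10)^2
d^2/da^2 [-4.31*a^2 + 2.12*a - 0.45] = -8.62000000000000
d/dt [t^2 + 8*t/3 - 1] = 2*t + 8/3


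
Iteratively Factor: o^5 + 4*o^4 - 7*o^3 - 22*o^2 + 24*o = (o - 2)*(o^4 + 6*o^3 + 5*o^2 - 12*o) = (o - 2)*(o + 4)*(o^3 + 2*o^2 - 3*o) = (o - 2)*(o + 3)*(o + 4)*(o^2 - o) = (o - 2)*(o - 1)*(o + 3)*(o + 4)*(o)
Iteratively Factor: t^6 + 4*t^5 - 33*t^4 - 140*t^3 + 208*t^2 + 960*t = (t + 4)*(t^5 - 33*t^3 - 8*t^2 + 240*t) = (t + 4)^2*(t^4 - 4*t^3 - 17*t^2 + 60*t) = t*(t + 4)^2*(t^3 - 4*t^2 - 17*t + 60) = t*(t - 3)*(t + 4)^2*(t^2 - t - 20) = t*(t - 5)*(t - 3)*(t + 4)^2*(t + 4)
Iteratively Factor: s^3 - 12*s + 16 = (s - 2)*(s^2 + 2*s - 8) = (s - 2)*(s + 4)*(s - 2)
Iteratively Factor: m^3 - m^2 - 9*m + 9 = (m + 3)*(m^2 - 4*m + 3) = (m - 3)*(m + 3)*(m - 1)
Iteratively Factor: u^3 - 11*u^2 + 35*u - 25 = (u - 5)*(u^2 - 6*u + 5) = (u - 5)^2*(u - 1)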